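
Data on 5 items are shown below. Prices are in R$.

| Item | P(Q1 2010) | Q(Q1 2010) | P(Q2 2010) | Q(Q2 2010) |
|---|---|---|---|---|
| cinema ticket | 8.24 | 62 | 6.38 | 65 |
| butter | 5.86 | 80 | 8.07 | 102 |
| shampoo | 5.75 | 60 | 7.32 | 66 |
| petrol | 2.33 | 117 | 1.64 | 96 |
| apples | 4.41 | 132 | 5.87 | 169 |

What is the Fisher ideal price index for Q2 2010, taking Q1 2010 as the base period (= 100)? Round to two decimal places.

Laspeyres component (base-period weights):
ΣP(Q2 2010)Q(Q1 2010) = 6.38×62 + 8.07×80 + 7.32×60 + 1.64×117 + 5.87×132 = 395.56 + 645.6 + 439.2 + 191.88 + 774.84 = 2447.08
ΣP(Q1 2010)Q(Q1 2010) = 8.24×62 + 5.86×80 + 5.75×60 + 2.33×117 + 4.41×132 = 510.88 + 468.8 + 345 + 272.61 + 582.12 = 2179.41
L = 2447.08 / 2179.41 × 100 = 112.2818
Paasche component (current-period weights):
ΣP(Q2 2010)Q(Q2 2010) = 6.38×65 + 8.07×102 + 7.32×66 + 1.64×96 + 5.87×169 = 414.7 + 823.14 + 483.12 + 157.44 + 992.03 = 2870.43
ΣP(Q1 2010)Q(Q2 2010) = 8.24×65 + 5.86×102 + 5.75×66 + 2.33×96 + 4.41×169 = 535.6 + 597.72 + 379.5 + 223.68 + 745.29 = 2481.79
P = 2870.43 / 2481.79 × 100 = 115.6597
Fisher = √(L × P) = √(112.2818 × 115.6597) = 113.9582

113.96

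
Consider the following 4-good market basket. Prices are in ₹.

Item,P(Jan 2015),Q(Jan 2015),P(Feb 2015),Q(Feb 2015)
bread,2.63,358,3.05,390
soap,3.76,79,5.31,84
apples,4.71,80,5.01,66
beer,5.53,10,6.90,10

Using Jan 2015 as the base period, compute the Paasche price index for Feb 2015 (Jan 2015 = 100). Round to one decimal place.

119.2

Paasche price index uses current-period quantities as weights.
ΣP(Feb 2015)·Q(Feb 2015) = 3.05×390 + 5.31×84 + 5.01×66 + 6.90×10 = 1189.5 + 446.04 + 330.66 + 69 = 2035.2
ΣP(Jan 2015)·Q(Feb 2015) = 2.63×390 + 3.76×84 + 4.71×66 + 5.53×10 = 1025.7 + 315.84 + 310.86 + 55.3 = 1707.7
Index = 2035.2 / 1707.7 × 100 = 119.1778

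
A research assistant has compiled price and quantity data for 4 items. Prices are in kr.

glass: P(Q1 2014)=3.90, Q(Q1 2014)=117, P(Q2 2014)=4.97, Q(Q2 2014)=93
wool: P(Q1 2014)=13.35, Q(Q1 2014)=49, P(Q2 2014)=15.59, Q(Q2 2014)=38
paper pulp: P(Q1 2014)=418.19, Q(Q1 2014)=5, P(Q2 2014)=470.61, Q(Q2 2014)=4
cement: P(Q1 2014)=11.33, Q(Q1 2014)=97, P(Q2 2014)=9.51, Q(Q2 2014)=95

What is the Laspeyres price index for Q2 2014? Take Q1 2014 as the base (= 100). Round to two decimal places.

Laspeyres price index uses base-period quantities as weights.
ΣP(Q2 2014)·Q(Q1 2014) = 4.97×117 + 15.59×49 + 470.61×5 + 9.51×97 = 581.49 + 763.91 + 2353.05 + 922.47 = 4620.92
ΣP(Q1 2014)·Q(Q1 2014) = 3.90×117 + 13.35×49 + 418.19×5 + 11.33×97 = 456.3 + 654.15 + 2090.95 + 1099.01 = 4300.41
Index = 4620.92 / 4300.41 × 100 = 107.4530

107.45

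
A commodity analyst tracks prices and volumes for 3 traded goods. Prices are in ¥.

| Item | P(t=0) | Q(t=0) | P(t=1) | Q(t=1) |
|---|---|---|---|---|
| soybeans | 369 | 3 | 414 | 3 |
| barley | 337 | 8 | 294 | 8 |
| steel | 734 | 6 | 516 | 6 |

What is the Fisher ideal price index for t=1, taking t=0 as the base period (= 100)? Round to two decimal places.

81.52

Laspeyres component (base-period weights):
ΣP(t=1)Q(t=0) = 414×3 + 294×8 + 516×6 = 1242 + 2352 + 3096 = 6690
ΣP(t=0)Q(t=0) = 369×3 + 337×8 + 734×6 = 1107 + 2696 + 4404 = 8207
L = 6690 / 8207 × 100 = 81.5158
Paasche component (current-period weights):
ΣP(t=1)Q(t=1) = 414×3 + 294×8 + 516×6 = 1242 + 2352 + 3096 = 6690
ΣP(t=0)Q(t=1) = 369×3 + 337×8 + 734×6 = 1107 + 2696 + 4404 = 8207
P = 6690 / 8207 × 100 = 81.5158
Fisher = √(L × P) = √(81.5158 × 81.5158) = 81.5158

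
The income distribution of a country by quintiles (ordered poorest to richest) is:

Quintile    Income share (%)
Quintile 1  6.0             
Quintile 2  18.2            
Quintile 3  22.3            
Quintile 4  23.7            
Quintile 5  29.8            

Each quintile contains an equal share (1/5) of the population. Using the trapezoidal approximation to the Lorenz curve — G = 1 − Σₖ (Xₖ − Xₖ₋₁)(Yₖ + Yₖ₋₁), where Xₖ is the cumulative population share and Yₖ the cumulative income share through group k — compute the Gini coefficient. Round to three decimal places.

0.212

Cumulative income shares Yₖ: 0.0600, 0.2420, 0.4650, 0.7020, 1.0000
Σ (Xₖ−Xₖ₋₁)(Yₖ+Yₖ₋₁) = (1/5)(0.0600+0.0000) + (1/5)(0.2420+0.0600) + (1/5)(0.4650+0.2420) + (1/5)(0.7020+0.4650) + (1/5)(1.0000+0.7020)
  = 0.0120 + 0.0604 + 0.1414 + 0.2334 + 0.3404 = 0.7876
G = 1 − 0.7876 = 0.2124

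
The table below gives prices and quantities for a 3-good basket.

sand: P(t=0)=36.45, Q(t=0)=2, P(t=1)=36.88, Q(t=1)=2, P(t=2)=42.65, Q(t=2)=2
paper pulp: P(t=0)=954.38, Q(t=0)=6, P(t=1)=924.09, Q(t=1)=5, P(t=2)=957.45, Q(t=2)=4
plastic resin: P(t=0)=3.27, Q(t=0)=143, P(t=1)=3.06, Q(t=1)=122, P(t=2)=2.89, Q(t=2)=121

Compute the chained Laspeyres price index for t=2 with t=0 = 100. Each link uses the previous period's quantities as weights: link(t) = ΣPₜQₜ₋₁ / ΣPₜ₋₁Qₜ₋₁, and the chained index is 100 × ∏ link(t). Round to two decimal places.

99.64

Link t=0→t=1:
ΣP(t=1)Q(t=0) = 36.88×2 + 924.09×6 + 3.06×143 = 73.76 + 5544.54 + 437.58 = 6055.88
ΣP(t=0)Q(t=0) = 36.45×2 + 954.38×6 + 3.27×143 = 72.9 + 5726.28 + 467.61 = 6266.79
link = 6055.88/6266.79 = 0.966345
Link t=1→t=2:
ΣP(t=2)Q(t=1) = 42.65×2 + 957.45×5 + 2.89×122 = 85.3 + 4787.25 + 352.58 = 5225.13
ΣP(t=1)Q(t=1) = 36.88×2 + 924.09×5 + 3.06×122 = 73.76 + 4620.45 + 373.32 = 5067.53
link = 5225.13/5067.53 = 1.031100
Chained index = 100 × 0.966345 × 1.031100 = 99.6398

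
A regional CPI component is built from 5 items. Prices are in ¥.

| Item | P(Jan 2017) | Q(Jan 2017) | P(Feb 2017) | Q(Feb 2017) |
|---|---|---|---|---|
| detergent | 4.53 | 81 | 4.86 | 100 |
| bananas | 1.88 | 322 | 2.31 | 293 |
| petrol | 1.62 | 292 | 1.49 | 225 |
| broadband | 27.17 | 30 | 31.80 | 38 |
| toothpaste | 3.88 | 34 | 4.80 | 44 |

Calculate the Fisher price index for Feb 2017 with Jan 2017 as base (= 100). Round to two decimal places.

112.95

Laspeyres component (base-period weights):
ΣP(Feb 2017)Q(Jan 2017) = 4.86×81 + 2.31×322 + 1.49×292 + 31.80×30 + 4.80×34 = 393.66 + 743.82 + 435.08 + 954 + 163.2 = 2689.76
ΣP(Jan 2017)Q(Jan 2017) = 4.53×81 + 1.88×322 + 1.62×292 + 27.17×30 + 3.88×34 = 366.93 + 605.36 + 473.04 + 815.1 + 131.92 = 2392.35
L = 2689.76 / 2392.35 × 100 = 112.4317
Paasche component (current-period weights):
ΣP(Feb 2017)Q(Feb 2017) = 4.86×100 + 2.31×293 + 1.49×225 + 31.80×38 + 4.80×44 = 486 + 676.83 + 335.25 + 1208.4 + 211.2 = 2917.68
ΣP(Jan 2017)Q(Feb 2017) = 4.53×100 + 1.88×293 + 1.62×225 + 27.17×38 + 3.88×44 = 453 + 550.84 + 364.5 + 1032.46 + 170.72 = 2571.52
P = 2917.68 / 2571.52 × 100 = 113.4613
Fisher = √(L × P) = √(112.4317 × 113.4613) = 112.9453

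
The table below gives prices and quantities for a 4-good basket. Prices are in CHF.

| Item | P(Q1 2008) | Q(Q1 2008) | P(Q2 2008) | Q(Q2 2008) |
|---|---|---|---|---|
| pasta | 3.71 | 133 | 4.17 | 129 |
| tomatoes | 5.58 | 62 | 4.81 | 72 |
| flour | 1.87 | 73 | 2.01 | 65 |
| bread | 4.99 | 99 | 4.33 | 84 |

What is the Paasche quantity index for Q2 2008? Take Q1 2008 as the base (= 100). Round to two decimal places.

Paasche quantity index uses current-period prices as weights.
ΣP(Q2 2008)·Q(Q2 2008) = 4.17×129 + 4.81×72 + 2.01×65 + 4.33×84 = 537.93 + 346.32 + 130.65 + 363.72 = 1378.62
ΣP(Q2 2008)·Q(Q1 2008) = 4.17×133 + 4.81×62 + 2.01×73 + 4.33×99 = 554.61 + 298.22 + 146.73 + 428.67 = 1428.23
Index = 1378.62 / 1428.23 × 100 = 96.5265

96.53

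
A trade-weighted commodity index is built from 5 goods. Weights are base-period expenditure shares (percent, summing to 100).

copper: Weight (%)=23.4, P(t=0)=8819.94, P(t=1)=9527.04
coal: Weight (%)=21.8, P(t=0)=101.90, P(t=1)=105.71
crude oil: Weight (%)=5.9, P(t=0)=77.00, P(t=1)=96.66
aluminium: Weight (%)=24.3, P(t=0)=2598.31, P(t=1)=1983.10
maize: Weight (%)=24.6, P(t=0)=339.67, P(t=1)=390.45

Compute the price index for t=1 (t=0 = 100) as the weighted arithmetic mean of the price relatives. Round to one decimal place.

copper: 23.4 × (9527.04/8819.94) = 23.4 × 1.080171 = 25.2760
coal: 21.8 × (105.71/101.90) = 21.8 × 1.037390 = 22.6151
crude oil: 5.9 × (96.66/77.00) = 5.9 × 1.255325 = 7.4064
aluminium: 24.3 × (1983.10/2598.31) = 24.3 × 0.763227 = 18.5464
maize: 24.6 × (390.45/339.67) = 24.6 × 1.149498 = 28.2777
Index = Σ wᵢ·(p₁ᵢ/p₀ᵢ) = 25.2760 + 22.6151 + 7.4064 + 18.5464 + 28.2777 = 102.1216

102.1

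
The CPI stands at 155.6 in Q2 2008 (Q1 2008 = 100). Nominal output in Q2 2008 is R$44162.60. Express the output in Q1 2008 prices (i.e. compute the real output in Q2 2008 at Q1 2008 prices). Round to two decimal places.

28382.13

Real = Nominal ÷ (Index/100) = 44162.60 ÷ (155.6/100)
     = 44162.60 ÷ 1.556 = 28382.1337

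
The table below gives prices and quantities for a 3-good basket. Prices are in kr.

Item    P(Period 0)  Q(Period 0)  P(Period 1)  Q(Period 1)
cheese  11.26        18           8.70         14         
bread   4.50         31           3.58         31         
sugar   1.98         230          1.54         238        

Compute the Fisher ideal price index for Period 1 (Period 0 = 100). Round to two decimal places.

Laspeyres component (base-period weights):
ΣP(Period 1)Q(Period 0) = 8.70×18 + 3.58×31 + 1.54×230 = 156.6 + 110.98 + 354.2 = 621.78
ΣP(Period 0)Q(Period 0) = 11.26×18 + 4.50×31 + 1.98×230 = 202.68 + 139.5 + 455.4 = 797.58
L = 621.78 / 797.58 × 100 = 77.9583
Paasche component (current-period weights):
ΣP(Period 1)Q(Period 1) = 8.70×14 + 3.58×31 + 1.54×238 = 121.8 + 110.98 + 366.52 = 599.3
ΣP(Period 0)Q(Period 1) = 11.26×14 + 4.50×31 + 1.98×238 = 157.64 + 139.5 + 471.24 = 768.38
P = 599.3 / 768.38 × 100 = 77.9953
Fisher = √(L × P) = √(77.9583 × 77.9953) = 77.9768

77.98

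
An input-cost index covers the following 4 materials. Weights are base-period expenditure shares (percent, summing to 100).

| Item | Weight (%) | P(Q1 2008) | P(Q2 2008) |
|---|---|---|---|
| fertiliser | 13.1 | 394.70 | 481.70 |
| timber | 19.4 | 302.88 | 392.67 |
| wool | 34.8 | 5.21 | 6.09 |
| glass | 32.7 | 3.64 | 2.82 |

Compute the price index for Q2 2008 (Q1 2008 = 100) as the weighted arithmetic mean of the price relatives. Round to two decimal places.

fertiliser: 13.1 × (481.70/394.70) = 13.1 × 1.220421 = 15.9875
timber: 19.4 × (392.67/302.88) = 19.4 × 1.296454 = 25.1512
wool: 34.8 × (6.09/5.21) = 34.8 × 1.168906 = 40.6779
glass: 32.7 × (2.82/3.64) = 32.7 × 0.774725 = 25.3335
Index = Σ wᵢ·(p₁ᵢ/p₀ᵢ) = 15.9875 + 25.1512 + 40.6779 + 25.3335 = 107.1502

107.15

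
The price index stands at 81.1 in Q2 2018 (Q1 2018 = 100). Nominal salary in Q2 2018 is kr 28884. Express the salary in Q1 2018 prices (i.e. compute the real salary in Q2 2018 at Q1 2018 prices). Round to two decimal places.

Real = Nominal ÷ (Index/100) = 28884 ÷ (81.1/100)
     = 28884 ÷ 0.811 = 35615.2898

35615.29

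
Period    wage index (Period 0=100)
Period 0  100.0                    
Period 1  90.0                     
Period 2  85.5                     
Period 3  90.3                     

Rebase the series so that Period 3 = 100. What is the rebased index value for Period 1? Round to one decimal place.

Rebased(Period 1) = 90.0 / 90.3 × 100 = 99.6678

99.7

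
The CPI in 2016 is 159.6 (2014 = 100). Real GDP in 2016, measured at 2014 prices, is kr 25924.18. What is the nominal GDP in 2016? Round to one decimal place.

41375.0

Nominal = Real × (Index/100) = 25924.18 × (159.6/100)
        = 25924.18 × 1.596 = 41374.9913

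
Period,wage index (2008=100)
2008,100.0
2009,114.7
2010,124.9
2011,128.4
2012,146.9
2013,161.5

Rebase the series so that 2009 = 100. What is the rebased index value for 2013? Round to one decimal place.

Rebased(2013) = 161.5 / 114.7 × 100 = 140.8021

140.8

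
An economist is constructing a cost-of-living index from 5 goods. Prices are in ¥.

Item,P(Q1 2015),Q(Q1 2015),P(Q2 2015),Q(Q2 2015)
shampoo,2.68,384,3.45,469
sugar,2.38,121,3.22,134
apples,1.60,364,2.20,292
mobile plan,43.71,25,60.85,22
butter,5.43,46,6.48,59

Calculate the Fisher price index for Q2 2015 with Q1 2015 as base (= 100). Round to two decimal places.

Laspeyres component (base-period weights):
ΣP(Q2 2015)Q(Q1 2015) = 3.45×384 + 3.22×121 + 2.20×364 + 60.85×25 + 6.48×46 = 1324.8 + 389.62 + 800.8 + 1521.25 + 298.08 = 4334.55
ΣP(Q1 2015)Q(Q1 2015) = 2.68×384 + 2.38×121 + 1.60×364 + 43.71×25 + 5.43×46 = 1029.12 + 287.98 + 582.4 + 1092.75 + 249.78 = 3242.03
L = 4334.55 / 3242.03 × 100 = 133.6986
Paasche component (current-period weights):
ΣP(Q2 2015)Q(Q2 2015) = 3.45×469 + 3.22×134 + 2.20×292 + 60.85×22 + 6.48×59 = 1618.05 + 431.48 + 642.4 + 1338.7 + 382.32 = 4412.95
ΣP(Q1 2015)Q(Q2 2015) = 2.68×469 + 2.38×134 + 1.60×292 + 43.71×22 + 5.43×59 = 1256.92 + 318.92 + 467.2 + 961.62 + 320.37 = 3325.03
P = 4412.95 / 3325.03 × 100 = 132.7191
Fisher = √(L × P) = √(133.6986 × 132.7191) = 133.2080

133.21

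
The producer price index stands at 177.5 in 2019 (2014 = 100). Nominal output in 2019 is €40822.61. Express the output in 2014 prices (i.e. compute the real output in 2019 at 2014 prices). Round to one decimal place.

Real = Nominal ÷ (Index/100) = 40822.61 ÷ (177.5/100)
     = 40822.61 ÷ 1.775 = 22998.6535

22998.7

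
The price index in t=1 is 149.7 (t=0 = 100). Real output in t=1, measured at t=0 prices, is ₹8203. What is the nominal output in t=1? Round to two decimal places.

12279.89

Nominal = Real × (Index/100) = 8203 × (149.7/100)
        = 8203 × 1.497 = 12279.8910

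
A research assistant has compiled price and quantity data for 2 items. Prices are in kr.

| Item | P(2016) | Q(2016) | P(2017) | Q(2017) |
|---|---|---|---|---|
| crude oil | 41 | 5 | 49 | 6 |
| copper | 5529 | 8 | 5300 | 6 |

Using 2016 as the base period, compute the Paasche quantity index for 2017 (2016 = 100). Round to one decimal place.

75.3

Paasche quantity index uses current-period prices as weights.
ΣP(2017)·Q(2017) = 49×6 + 5300×6 = 294 + 31800 = 32094
ΣP(2017)·Q(2016) = 49×5 + 5300×8 = 245 + 42400 = 42645
Index = 32094 / 42645 × 100 = 75.2585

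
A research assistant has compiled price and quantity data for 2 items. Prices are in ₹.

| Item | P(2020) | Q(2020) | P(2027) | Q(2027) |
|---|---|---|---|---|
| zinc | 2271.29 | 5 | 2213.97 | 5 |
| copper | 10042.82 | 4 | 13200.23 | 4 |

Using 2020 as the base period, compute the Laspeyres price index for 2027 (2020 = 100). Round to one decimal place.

Laspeyres price index uses base-period quantities as weights.
ΣP(2027)·Q(2020) = 2213.97×5 + 13200.23×4 = 11069.85 + 52800.92 = 63870.77
ΣP(2020)·Q(2020) = 2271.29×5 + 10042.82×4 = 11356.45 + 40171.28 = 51527.73
Index = 63870.77 / 51527.73 × 100 = 123.9542

124.0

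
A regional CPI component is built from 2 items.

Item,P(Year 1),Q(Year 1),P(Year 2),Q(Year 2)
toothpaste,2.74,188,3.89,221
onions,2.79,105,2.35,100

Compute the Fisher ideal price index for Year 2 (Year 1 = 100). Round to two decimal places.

122.39

Laspeyres component (base-period weights):
ΣP(Year 2)Q(Year 1) = 3.89×188 + 2.35×105 = 731.32 + 246.75 = 978.07
ΣP(Year 1)Q(Year 1) = 2.74×188 + 2.79×105 = 515.12 + 292.95 = 808.07
L = 978.07 / 808.07 × 100 = 121.0378
Paasche component (current-period weights):
ΣP(Year 2)Q(Year 2) = 3.89×221 + 2.35×100 = 859.69 + 235 = 1094.69
ΣP(Year 1)Q(Year 2) = 2.74×221 + 2.79×100 = 605.54 + 279 = 884.54
P = 1094.69 / 884.54 × 100 = 123.7581
Fisher = √(L × P) = √(121.0378 × 123.7581) = 122.3904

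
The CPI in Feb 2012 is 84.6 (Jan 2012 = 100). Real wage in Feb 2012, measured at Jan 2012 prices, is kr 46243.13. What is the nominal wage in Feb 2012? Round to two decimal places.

39121.69

Nominal = Real × (Index/100) = 46243.13 × (84.6/100)
        = 46243.13 × 0.846 = 39121.6880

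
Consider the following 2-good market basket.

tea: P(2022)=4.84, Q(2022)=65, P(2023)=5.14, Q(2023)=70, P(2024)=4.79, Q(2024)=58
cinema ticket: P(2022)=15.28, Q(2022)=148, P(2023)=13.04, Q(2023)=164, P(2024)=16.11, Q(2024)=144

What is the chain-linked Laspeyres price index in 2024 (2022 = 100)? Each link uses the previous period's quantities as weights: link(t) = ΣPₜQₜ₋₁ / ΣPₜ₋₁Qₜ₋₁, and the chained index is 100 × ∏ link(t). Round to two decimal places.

Link 2022→2023:
ΣP(2023)Q(2022) = 5.14×65 + 13.04×148 = 334.1 + 1929.92 = 2264.02
ΣP(2022)Q(2022) = 4.84×65 + 15.28×148 = 314.6 + 2261.44 = 2576.04
link = 2264.02/2576.04 = 0.878876
Link 2023→2024:
ΣP(2024)Q(2023) = 4.79×70 + 16.11×164 = 335.3 + 2642.04 = 2977.34
ΣP(2023)Q(2023) = 5.14×70 + 13.04×164 = 359.8 + 2138.56 = 2498.36
link = 2977.34/2498.36 = 1.191718
Chained index = 100 × 0.878876 × 1.191718 = 104.7372

104.74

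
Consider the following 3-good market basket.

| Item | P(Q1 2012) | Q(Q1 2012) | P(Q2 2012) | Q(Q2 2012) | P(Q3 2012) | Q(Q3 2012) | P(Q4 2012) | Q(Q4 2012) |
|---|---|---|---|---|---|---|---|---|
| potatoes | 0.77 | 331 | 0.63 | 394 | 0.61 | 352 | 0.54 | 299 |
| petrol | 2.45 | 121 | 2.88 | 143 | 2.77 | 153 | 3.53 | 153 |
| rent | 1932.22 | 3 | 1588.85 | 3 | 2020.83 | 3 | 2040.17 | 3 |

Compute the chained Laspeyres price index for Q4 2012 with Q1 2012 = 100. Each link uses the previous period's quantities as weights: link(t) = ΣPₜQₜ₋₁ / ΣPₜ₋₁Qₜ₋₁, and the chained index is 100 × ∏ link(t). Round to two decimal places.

105.84

Link Q1 2012→Q2 2012:
ΣP(Q2 2012)Q(Q1 2012) = 0.63×331 + 2.88×121 + 1588.85×3 = 208.53 + 348.48 + 4766.55 = 5323.56
ΣP(Q1 2012)Q(Q1 2012) = 0.77×331 + 2.45×121 + 1932.22×3 = 254.87 + 296.45 + 5796.66 = 6347.98
link = 5323.56/6347.98 = 0.838623
Link Q2 2012→Q3 2012:
ΣP(Q3 2012)Q(Q2 2012) = 0.61×394 + 2.77×143 + 2020.83×3 = 240.34 + 396.11 + 6062.49 = 6698.94
ΣP(Q2 2012)Q(Q2 2012) = 0.63×394 + 2.88×143 + 1588.85×3 = 248.22 + 411.84 + 4766.55 = 5426.61
link = 6698.94/5426.61 = 1.234461
Link Q3 2012→Q4 2012:
ΣP(Q4 2012)Q(Q3 2012) = 0.54×352 + 3.53×153 + 2040.17×3 = 190.08 + 540.09 + 6120.51 = 6850.68
ΣP(Q3 2012)Q(Q3 2012) = 0.61×352 + 2.77×153 + 2020.83×3 = 214.72 + 423.81 + 6062.49 = 6701.02
link = 6850.68/6701.02 = 1.022334
Chained index = 100 × 0.838623 × 1.234461 × 1.022334 = 105.8368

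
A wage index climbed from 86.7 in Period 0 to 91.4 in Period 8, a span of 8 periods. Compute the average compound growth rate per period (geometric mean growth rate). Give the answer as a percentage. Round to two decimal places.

0.66%

Growth factor = (91.4/86.7)^(1/8) = (1.054210)^(1/8) = 1.006621
Growth rate = 1.006621 − 1 = 0.006621 = 0.6621%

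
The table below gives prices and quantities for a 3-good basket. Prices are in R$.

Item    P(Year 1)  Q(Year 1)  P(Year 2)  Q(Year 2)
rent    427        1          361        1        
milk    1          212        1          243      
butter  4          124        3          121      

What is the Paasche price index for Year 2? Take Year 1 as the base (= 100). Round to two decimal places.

83.80

Paasche price index uses current-period quantities as weights.
ΣP(Year 2)·Q(Year 2) = 361×1 + 1×243 + 3×121 = 361 + 243 + 363 = 967
ΣP(Year 1)·Q(Year 2) = 427×1 + 1×243 + 4×121 = 427 + 243 + 484 = 1154
Index = 967 / 1154 × 100 = 83.7955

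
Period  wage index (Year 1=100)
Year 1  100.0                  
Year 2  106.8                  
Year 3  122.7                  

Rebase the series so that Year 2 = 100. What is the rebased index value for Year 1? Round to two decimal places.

Rebased(Year 1) = 100.0 / 106.8 × 100 = 93.6330

93.63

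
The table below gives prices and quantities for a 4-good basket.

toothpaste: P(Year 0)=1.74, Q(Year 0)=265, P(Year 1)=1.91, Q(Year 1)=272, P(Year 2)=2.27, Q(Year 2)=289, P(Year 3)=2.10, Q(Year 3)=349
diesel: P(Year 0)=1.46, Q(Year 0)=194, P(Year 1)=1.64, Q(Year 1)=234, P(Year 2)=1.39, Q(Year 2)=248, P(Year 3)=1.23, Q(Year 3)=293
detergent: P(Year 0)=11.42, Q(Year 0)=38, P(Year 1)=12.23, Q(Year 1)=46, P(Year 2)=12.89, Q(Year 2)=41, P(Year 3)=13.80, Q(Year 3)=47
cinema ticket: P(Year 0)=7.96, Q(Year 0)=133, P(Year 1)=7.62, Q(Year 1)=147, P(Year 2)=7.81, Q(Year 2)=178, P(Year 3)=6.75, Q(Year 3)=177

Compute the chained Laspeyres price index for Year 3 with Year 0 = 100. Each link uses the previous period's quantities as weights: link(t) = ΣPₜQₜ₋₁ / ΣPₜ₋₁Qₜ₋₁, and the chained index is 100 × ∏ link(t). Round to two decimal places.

Link Year 0→Year 1:
ΣP(Year 1)Q(Year 0) = 1.91×265 + 1.64×194 + 12.23×38 + 7.62×133 = 506.15 + 318.16 + 464.74 + 1013.46 = 2302.51
ΣP(Year 0)Q(Year 0) = 1.74×265 + 1.46×194 + 11.42×38 + 7.96×133 = 461.1 + 283.24 + 433.96 + 1058.68 = 2236.98
link = 2302.51/2236.98 = 1.029294
Link Year 1→Year 2:
ΣP(Year 2)Q(Year 1) = 2.27×272 + 1.39×234 + 12.89×46 + 7.81×147 = 617.44 + 325.26 + 592.94 + 1148.07 = 2683.71
ΣP(Year 1)Q(Year 1) = 1.91×272 + 1.64×234 + 12.23×46 + 7.62×147 = 519.52 + 383.76 + 562.58 + 1120.14 = 2586
link = 2683.71/2586 = 1.037784
Link Year 2→Year 3:
ΣP(Year 3)Q(Year 2) = 2.10×289 + 1.23×248 + 13.80×41 + 6.75×178 = 606.9 + 305.04 + 565.8 + 1201.5 = 2679.24
ΣP(Year 2)Q(Year 2) = 2.27×289 + 1.39×248 + 12.89×41 + 7.81×178 = 656.03 + 344.72 + 528.49 + 1390.18 = 2919.42
link = 2679.24/2919.42 = 0.917730
Chained index = 100 × 1.029294 × 1.037784 × 0.917730 = 98.0306

98.03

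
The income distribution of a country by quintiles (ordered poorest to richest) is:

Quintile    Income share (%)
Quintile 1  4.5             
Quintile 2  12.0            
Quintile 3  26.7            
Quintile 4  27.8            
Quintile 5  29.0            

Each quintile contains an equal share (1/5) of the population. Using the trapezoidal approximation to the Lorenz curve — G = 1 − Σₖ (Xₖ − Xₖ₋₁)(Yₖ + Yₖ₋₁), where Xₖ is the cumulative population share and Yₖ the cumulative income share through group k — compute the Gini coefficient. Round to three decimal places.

Cumulative income shares Yₖ: 0.0450, 0.1650, 0.4320, 0.7100, 1.0000
Σ (Xₖ−Xₖ₋₁)(Yₖ+Yₖ₋₁) = (1/5)(0.0450+0.0000) + (1/5)(0.1650+0.0450) + (1/5)(0.4320+0.1650) + (1/5)(0.7100+0.4320) + (1/5)(1.0000+0.7100)
  = 0.0090 + 0.0420 + 0.1194 + 0.2284 + 0.3420 = 0.7408
G = 1 − 0.7408 = 0.2592

0.259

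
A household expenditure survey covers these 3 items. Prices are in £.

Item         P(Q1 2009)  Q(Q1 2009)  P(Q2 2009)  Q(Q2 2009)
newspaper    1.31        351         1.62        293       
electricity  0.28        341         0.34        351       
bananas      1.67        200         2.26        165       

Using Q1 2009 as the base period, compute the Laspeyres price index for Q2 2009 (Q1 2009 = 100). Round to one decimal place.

Laspeyres price index uses base-period quantities as weights.
ΣP(Q2 2009)·Q(Q1 2009) = 1.62×351 + 0.34×341 + 2.26×200 = 568.62 + 115.94 + 452 = 1136.56
ΣP(Q1 2009)·Q(Q1 2009) = 1.31×351 + 0.28×341 + 1.67×200 = 459.81 + 95.48 + 334 = 889.29
Index = 1136.56 / 889.29 × 100 = 127.8053

127.8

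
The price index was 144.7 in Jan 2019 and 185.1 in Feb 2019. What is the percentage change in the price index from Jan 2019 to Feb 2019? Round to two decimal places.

27.92%

Change = (185.1 − 144.7) / 144.7 × 100
       = 40.4 / 144.7 × 100 = 27.9198%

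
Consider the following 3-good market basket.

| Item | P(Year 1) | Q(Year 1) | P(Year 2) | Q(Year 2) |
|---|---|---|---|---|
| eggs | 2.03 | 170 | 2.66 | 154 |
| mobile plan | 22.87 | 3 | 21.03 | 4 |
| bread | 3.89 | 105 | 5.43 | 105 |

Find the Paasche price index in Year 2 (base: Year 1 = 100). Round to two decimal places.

Paasche price index uses current-period quantities as weights.
ΣP(Year 2)·Q(Year 2) = 2.66×154 + 21.03×4 + 5.43×105 = 409.64 + 84.12 + 570.15 = 1063.91
ΣP(Year 1)·Q(Year 2) = 2.03×154 + 22.87×4 + 3.89×105 = 312.62 + 91.48 + 408.45 = 812.55
Index = 1063.91 / 812.55 × 100 = 130.9347

130.93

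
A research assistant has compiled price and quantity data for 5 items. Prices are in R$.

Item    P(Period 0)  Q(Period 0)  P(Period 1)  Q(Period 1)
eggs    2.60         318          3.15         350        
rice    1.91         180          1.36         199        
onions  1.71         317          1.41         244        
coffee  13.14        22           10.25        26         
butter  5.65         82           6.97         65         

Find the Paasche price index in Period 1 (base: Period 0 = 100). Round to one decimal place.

Paasche price index uses current-period quantities as weights.
ΣP(Period 1)·Q(Period 1) = 3.15×350 + 1.36×199 + 1.41×244 + 10.25×26 + 6.97×65 = 1102.5 + 270.64 + 344.04 + 266.5 + 453.05 = 2436.73
ΣP(Period 0)·Q(Period 1) = 2.60×350 + 1.91×199 + 1.71×244 + 13.14×26 + 5.65×65 = 910 + 380.09 + 417.24 + 341.64 + 367.25 = 2416.22
Index = 2436.73 / 2416.22 × 100 = 100.8488

100.8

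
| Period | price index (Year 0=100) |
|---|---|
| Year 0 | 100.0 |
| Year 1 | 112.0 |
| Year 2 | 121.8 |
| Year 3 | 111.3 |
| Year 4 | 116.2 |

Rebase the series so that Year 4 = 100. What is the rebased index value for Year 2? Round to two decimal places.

104.82

Rebased(Year 2) = 121.8 / 116.2 × 100 = 104.8193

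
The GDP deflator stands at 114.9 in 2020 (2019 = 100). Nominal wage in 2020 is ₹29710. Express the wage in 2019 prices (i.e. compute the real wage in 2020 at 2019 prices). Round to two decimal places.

Real = Nominal ÷ (Index/100) = 29710 ÷ (114.9/100)
     = 29710 ÷ 1.149 = 25857.2672

25857.27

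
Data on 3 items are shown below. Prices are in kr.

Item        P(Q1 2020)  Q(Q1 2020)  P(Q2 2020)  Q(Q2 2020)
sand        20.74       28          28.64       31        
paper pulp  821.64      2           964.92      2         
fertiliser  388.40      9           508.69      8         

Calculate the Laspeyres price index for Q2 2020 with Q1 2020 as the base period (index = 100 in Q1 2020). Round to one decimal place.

Laspeyres price index uses base-period quantities as weights.
ΣP(Q2 2020)·Q(Q1 2020) = 28.64×28 + 964.92×2 + 508.69×9 = 801.92 + 1929.84 + 4578.21 = 7309.97
ΣP(Q1 2020)·Q(Q1 2020) = 20.74×28 + 821.64×2 + 388.40×9 = 580.72 + 1643.28 + 3495.6 = 5719.6
Index = 7309.97 / 5719.6 × 100 = 127.8056

127.8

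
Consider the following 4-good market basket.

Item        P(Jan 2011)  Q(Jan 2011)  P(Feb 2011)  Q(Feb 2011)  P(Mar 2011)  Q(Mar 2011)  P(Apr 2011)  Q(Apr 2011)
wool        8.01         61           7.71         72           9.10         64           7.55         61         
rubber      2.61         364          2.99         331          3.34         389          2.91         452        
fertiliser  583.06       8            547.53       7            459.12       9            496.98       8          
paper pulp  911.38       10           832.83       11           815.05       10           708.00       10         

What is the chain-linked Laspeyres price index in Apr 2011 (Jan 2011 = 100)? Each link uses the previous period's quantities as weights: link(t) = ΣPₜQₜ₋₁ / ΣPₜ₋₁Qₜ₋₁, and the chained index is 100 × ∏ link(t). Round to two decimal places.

83.58

Link Jan 2011→Feb 2011:
ΣP(Feb 2011)Q(Jan 2011) = 7.71×61 + 2.99×364 + 547.53×8 + 832.83×10 = 470.31 + 1088.36 + 4380.24 + 8328.3 = 14267.21
ΣP(Jan 2011)Q(Jan 2011) = 8.01×61 + 2.61×364 + 583.06×8 + 911.38×10 = 488.61 + 950.04 + 4664.48 + 9113.8 = 15216.93
link = 14267.21/15216.93 = 0.937588
Link Feb 2011→Mar 2011:
ΣP(Mar 2011)Q(Feb 2011) = 9.10×72 + 3.34×331 + 459.12×7 + 815.05×11 = 655.2 + 1105.54 + 3213.84 + 8965.55 = 13940.13
ΣP(Feb 2011)Q(Feb 2011) = 7.71×72 + 2.99×331 + 547.53×7 + 832.83×11 = 555.12 + 989.69 + 3832.71 + 9161.13 = 14538.65
link = 13940.13/14538.65 = 0.958832
Link Mar 2011→Apr 2011:
ΣP(Apr 2011)Q(Mar 2011) = 7.55×64 + 2.91×389 + 496.98×9 + 708.00×10 = 483.2 + 1131.99 + 4472.82 + 7080 = 13168.01
ΣP(Mar 2011)Q(Mar 2011) = 9.10×64 + 3.34×389 + 459.12×9 + 815.05×10 = 582.4 + 1299.26 + 4132.08 + 8150.5 = 14164.24
link = 13168.01/14164.24 = 0.929666
Chained index = 100 × 0.937588 × 0.958832 × 0.929666 = 83.5760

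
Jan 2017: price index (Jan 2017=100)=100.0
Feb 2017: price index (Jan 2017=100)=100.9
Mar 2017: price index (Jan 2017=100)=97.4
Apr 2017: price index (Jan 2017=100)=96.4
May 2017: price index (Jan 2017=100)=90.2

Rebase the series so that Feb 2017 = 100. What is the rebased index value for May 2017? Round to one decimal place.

89.4

Rebased(May 2017) = 90.2 / 100.9 × 100 = 89.3954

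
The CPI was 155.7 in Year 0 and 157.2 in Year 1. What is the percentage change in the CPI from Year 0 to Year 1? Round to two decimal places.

0.96%

Change = (157.2 − 155.7) / 155.7 × 100
       = 1.5 / 155.7 × 100 = 0.9634%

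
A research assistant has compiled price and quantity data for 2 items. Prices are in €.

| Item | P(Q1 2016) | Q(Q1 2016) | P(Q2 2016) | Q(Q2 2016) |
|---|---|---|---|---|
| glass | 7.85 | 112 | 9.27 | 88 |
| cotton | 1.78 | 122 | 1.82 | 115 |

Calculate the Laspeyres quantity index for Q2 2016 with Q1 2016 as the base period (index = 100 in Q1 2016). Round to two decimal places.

81.68

Laspeyres quantity index uses base-period prices as weights.
ΣP(Q1 2016)·Q(Q2 2016) = 7.85×88 + 1.78×115 = 690.8 + 204.7 = 895.5
ΣP(Q1 2016)·Q(Q1 2016) = 7.85×112 + 1.78×122 = 879.2 + 217.16 = 1096.36
Index = 895.5 / 1096.36 × 100 = 81.6794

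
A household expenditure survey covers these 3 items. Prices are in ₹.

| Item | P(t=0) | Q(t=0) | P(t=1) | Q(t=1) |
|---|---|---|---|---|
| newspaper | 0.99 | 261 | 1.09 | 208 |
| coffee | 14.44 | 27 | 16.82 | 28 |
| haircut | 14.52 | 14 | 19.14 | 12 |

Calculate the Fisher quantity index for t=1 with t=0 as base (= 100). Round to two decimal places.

Laspeyres component (base-period weights):
ΣP(t=0)Q(t=1) = 0.99×208 + 14.44×28 + 14.52×12 = 205.92 + 404.32 + 174.24 = 784.48
ΣP(t=0)Q(t=0) = 0.99×261 + 14.44×27 + 14.52×14 = 258.39 + 389.88 + 203.28 = 851.55
L = 784.48 / 851.55 × 100 = 92.1238
Paasche component (current-period weights):
ΣP(t=1)Q(t=1) = 1.09×208 + 16.82×28 + 19.14×12 = 226.72 + 470.96 + 229.68 = 927.36
ΣP(t=1)Q(t=0) = 1.09×261 + 16.82×27 + 19.14×14 = 284.49 + 454.14 + 267.96 = 1006.59
P = 927.36 / 1006.59 × 100 = 92.1289
Fisher = √(L × P) = √(92.1238 × 92.1289) = 92.1263

92.13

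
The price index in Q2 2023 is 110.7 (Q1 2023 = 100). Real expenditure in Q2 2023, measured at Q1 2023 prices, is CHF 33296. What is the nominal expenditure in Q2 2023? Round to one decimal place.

Nominal = Real × (Index/100) = 33296 × (110.7/100)
        = 33296 × 1.107 = 36858.6720

36858.7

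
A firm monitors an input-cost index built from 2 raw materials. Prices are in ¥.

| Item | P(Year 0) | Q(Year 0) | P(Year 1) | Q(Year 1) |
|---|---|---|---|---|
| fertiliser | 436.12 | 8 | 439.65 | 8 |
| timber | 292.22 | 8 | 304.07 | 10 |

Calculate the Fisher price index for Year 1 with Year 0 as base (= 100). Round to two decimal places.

Laspeyres component (base-period weights):
ΣP(Year 1)Q(Year 0) = 439.65×8 + 304.07×8 = 3517.2 + 2432.56 = 5949.76
ΣP(Year 0)Q(Year 0) = 436.12×8 + 292.22×8 = 3488.96 + 2337.76 = 5826.72
L = 5949.76 / 5826.72 × 100 = 102.1117
Paasche component (current-period weights):
ΣP(Year 1)Q(Year 1) = 439.65×8 + 304.07×10 = 3517.2 + 3040.7 = 6557.9
ΣP(Year 0)Q(Year 1) = 436.12×8 + 292.22×10 = 3488.96 + 2922.2 = 6411.16
P = 6557.9 / 6411.16 × 100 = 102.2888
Fisher = √(L × P) = √(102.1117 × 102.2888) = 102.2002

102.20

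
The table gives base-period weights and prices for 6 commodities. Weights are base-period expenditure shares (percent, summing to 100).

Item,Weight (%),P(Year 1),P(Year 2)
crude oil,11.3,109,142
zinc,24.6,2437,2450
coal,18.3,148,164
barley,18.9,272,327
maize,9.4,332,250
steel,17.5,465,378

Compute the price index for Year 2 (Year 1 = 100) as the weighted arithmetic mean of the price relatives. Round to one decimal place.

crude oil: 11.3 × (142/109) = 11.3 × 1.302752 = 14.7211
zinc: 24.6 × (2450/2437) = 24.6 × 1.005334 = 24.7312
coal: 18.3 × (164/148) = 18.3 × 1.108108 = 20.2784
barley: 18.9 × (327/272) = 18.9 × 1.202206 = 22.7217
maize: 9.4 × (250/332) = 9.4 × 0.753012 = 7.0783
steel: 17.5 × (378/465) = 17.5 × 0.812903 = 14.2258
Index = Σ wᵢ·(p₁ᵢ/p₀ᵢ) = 14.7211 + 24.7312 + 20.2784 + 22.7217 + 7.0783 + 14.2258 = 103.7565

103.8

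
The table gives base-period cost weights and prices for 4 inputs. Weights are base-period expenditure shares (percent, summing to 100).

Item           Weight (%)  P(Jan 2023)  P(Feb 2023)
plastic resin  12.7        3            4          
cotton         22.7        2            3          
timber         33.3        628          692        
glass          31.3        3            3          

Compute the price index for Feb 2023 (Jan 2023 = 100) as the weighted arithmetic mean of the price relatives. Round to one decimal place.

plastic resin: 12.7 × (4/3) = 12.7 × 1.333333 = 16.9333
cotton: 22.7 × (3/2) = 22.7 × 1.500000 = 34.0500
timber: 33.3 × (692/628) = 33.3 × 1.101911 = 36.6936
glass: 31.3 × (3/3) = 31.3 × 1.000000 = 31.3000
Index = Σ wᵢ·(p₁ᵢ/p₀ᵢ) = 16.9333 + 34.0500 + 36.6936 + 31.3000 = 118.9770

119.0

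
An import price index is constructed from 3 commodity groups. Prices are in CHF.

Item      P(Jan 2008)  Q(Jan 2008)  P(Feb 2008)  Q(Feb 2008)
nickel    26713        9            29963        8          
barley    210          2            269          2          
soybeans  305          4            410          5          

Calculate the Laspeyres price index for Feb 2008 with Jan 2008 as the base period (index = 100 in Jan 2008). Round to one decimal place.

112.3

Laspeyres price index uses base-period quantities as weights.
ΣP(Feb 2008)·Q(Jan 2008) = 29963×9 + 269×2 + 410×4 = 269667 + 538 + 1640 = 271845
ΣP(Jan 2008)·Q(Jan 2008) = 26713×9 + 210×2 + 305×4 = 240417 + 420 + 1220 = 242057
Index = 271845 / 242057 × 100 = 112.3062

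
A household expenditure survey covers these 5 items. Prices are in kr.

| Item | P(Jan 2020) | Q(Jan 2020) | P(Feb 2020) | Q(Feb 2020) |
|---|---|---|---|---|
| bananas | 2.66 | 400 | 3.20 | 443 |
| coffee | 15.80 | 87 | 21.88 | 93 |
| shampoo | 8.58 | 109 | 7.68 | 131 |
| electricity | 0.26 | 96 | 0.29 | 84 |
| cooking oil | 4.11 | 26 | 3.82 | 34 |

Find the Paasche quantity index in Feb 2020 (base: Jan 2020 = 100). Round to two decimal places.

Paasche quantity index uses current-period prices as weights.
ΣP(Feb 2020)·Q(Feb 2020) = 3.20×443 + 21.88×93 + 7.68×131 + 0.29×84 + 3.82×34 = 1417.6 + 2034.84 + 1006.08 + 24.36 + 129.88 = 4612.76
ΣP(Feb 2020)·Q(Jan 2020) = 3.20×400 + 21.88×87 + 7.68×109 + 0.29×96 + 3.82×26 = 1280 + 1903.56 + 837.12 + 27.84 + 99.32 = 4147.84
Index = 4612.76 / 4147.84 × 100 = 111.2087

111.21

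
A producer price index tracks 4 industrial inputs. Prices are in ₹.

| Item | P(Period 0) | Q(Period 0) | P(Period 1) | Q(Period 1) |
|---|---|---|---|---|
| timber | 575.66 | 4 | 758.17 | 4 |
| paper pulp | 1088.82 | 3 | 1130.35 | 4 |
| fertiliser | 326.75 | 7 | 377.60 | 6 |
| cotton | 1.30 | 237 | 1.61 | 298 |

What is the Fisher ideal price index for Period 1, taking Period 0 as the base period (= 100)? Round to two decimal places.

Laspeyres component (base-period weights):
ΣP(Period 1)Q(Period 0) = 758.17×4 + 1130.35×3 + 377.60×7 + 1.61×237 = 3032.68 + 3391.05 + 2643.2 + 381.57 = 9448.5
ΣP(Period 0)Q(Period 0) = 575.66×4 + 1088.82×3 + 326.75×7 + 1.30×237 = 2302.64 + 3266.46 + 2287.25 + 308.1 = 8164.45
L = 9448.5 / 8164.45 × 100 = 115.7273
Paasche component (current-period weights):
ΣP(Period 1)Q(Period 1) = 758.17×4 + 1130.35×4 + 377.60×6 + 1.61×298 = 3032.68 + 4521.4 + 2265.6 + 479.78 = 10299.46
ΣP(Period 0)Q(Period 1) = 575.66×4 + 1088.82×4 + 326.75×6 + 1.30×298 = 2302.64 + 4355.28 + 1960.5 + 387.4 = 9005.82
P = 10299.46 / 9005.82 × 100 = 114.3645
Fisher = √(L × P) = √(115.7273 × 114.3645) = 115.0439

115.04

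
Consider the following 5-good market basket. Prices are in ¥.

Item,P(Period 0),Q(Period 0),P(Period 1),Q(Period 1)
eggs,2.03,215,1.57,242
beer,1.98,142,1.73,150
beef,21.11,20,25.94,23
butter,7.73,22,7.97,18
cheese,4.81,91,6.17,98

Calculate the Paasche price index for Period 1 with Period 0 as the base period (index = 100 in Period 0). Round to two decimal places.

Paasche price index uses current-period quantities as weights.
ΣP(Period 1)·Q(Period 1) = 1.57×242 + 1.73×150 + 25.94×23 + 7.97×18 + 6.17×98 = 379.94 + 259.5 + 596.62 + 143.46 + 604.66 = 1984.18
ΣP(Period 0)·Q(Period 1) = 2.03×242 + 1.98×150 + 21.11×23 + 7.73×18 + 4.81×98 = 491.26 + 297 + 485.53 + 139.14 + 471.38 = 1884.31
Index = 1984.18 / 1884.31 × 100 = 105.3001

105.30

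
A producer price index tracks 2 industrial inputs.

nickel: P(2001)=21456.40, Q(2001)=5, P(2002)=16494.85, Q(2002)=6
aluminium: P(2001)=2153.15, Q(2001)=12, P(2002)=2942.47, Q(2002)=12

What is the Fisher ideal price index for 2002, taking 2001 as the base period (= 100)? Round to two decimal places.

87.67

Laspeyres component (base-period weights):
ΣP(2002)Q(2001) = 16494.85×5 + 2942.47×12 = 82474.25 + 35309.64 = 117783.89
ΣP(2001)Q(2001) = 21456.40×5 + 2153.15×12 = 107282 + 25837.8 = 133119.8
L = 117783.89 / 133119.8 × 100 = 88.4796
Paasche component (current-period weights):
ΣP(2002)Q(2002) = 16494.85×6 + 2942.47×12 = 98969.1 + 35309.64 = 134278.74
ΣP(2001)Q(2002) = 21456.40×6 + 2153.15×12 = 128738.4 + 25837.8 = 154576.2
P = 134278.74 / 154576.2 × 100 = 86.8690
Fisher = √(L × P) = √(88.4796 × 86.8690) = 87.6706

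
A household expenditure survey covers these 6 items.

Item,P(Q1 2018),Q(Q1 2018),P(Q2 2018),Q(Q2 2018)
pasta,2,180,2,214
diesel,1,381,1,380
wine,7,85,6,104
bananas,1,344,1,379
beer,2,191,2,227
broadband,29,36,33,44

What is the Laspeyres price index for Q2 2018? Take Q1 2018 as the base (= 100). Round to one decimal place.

Laspeyres price index uses base-period quantities as weights.
ΣP(Q2 2018)·Q(Q1 2018) = 2×180 + 1×381 + 6×85 + 1×344 + 2×191 + 33×36 = 360 + 381 + 510 + 344 + 382 + 1188 = 3165
ΣP(Q1 2018)·Q(Q1 2018) = 2×180 + 1×381 + 7×85 + 1×344 + 2×191 + 29×36 = 360 + 381 + 595 + 344 + 382 + 1044 = 3106
Index = 3165 / 3106 × 100 = 101.8995

101.9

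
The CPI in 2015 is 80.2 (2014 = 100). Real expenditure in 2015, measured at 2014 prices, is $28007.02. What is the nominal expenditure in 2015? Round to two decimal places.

Nominal = Real × (Index/100) = 28007.02 × (80.2/100)
        = 28007.02 × 0.802 = 22461.6300

22461.63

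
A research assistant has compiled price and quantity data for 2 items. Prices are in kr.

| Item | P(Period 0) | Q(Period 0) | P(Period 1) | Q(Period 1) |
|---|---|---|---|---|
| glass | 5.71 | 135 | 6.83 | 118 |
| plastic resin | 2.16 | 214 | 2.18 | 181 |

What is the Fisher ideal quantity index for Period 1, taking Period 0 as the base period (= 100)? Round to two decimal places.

Laspeyres component (base-period weights):
ΣP(Period 0)Q(Period 1) = 5.71×118 + 2.16×181 = 673.78 + 390.96 = 1064.74
ΣP(Period 0)Q(Period 0) = 5.71×135 + 2.16×214 = 770.85 + 462.24 = 1233.09
L = 1064.74 / 1233.09 × 100 = 86.3473
Paasche component (current-period weights):
ΣP(Period 1)Q(Period 1) = 6.83×118 + 2.18×181 = 805.94 + 394.58 = 1200.52
ΣP(Period 1)Q(Period 0) = 6.83×135 + 2.18×214 = 922.05 + 466.52 = 1388.57
P = 1200.52 / 1388.57 × 100 = 86.4573
Fisher = √(L × P) = √(86.3473 × 86.4573) = 86.4023

86.40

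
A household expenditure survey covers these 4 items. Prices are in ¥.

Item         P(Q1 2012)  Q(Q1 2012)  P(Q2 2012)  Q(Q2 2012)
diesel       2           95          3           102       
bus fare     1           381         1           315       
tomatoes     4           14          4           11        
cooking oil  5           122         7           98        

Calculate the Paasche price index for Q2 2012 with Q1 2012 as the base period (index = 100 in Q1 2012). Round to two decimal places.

Paasche price index uses current-period quantities as weights.
ΣP(Q2 2012)·Q(Q2 2012) = 3×102 + 1×315 + 4×11 + 7×98 = 306 + 315 + 44 + 686 = 1351
ΣP(Q1 2012)·Q(Q2 2012) = 2×102 + 1×315 + 4×11 + 5×98 = 204 + 315 + 44 + 490 = 1053
Index = 1351 / 1053 × 100 = 128.3001

128.30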